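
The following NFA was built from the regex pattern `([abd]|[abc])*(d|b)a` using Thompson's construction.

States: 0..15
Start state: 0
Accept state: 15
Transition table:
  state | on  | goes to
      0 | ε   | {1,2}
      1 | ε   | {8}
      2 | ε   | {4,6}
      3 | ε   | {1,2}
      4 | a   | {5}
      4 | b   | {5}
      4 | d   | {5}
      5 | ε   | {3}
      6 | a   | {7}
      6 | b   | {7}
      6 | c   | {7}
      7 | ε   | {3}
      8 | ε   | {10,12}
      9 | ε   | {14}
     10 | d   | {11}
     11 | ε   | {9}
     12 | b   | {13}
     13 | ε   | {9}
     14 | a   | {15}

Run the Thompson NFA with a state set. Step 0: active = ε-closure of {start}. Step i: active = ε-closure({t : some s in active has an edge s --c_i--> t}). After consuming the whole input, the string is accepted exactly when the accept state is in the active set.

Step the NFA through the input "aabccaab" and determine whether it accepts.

Answer: REJECT

Steps:
S₀ = ε-closure({0}) = {0,1,2,4,6,8,10,12}
'a' @ 1: {1,2,3,4,5,6,7,8,10,12}
'a' @ 2: {1,2,3,4,5,6,7,8,10,12}
'b' @ 3: {1,2,3,4,5,6,7,8,9,10,12,13,14}
'c' @ 4: {1,2,3,4,6,7,8,10,12}
'c' @ 5: {1,2,3,4,6,7,8,10,12}
'a' @ 6: {1,2,3,4,5,6,7,8,10,12}
'a' @ 7: {1,2,3,4,5,6,7,8,10,12}
'b' @ 8: {1,2,3,4,5,6,7,8,9,10,12,13,14}
end set {1,2,3,4,5,6,7,8,9,10,12,13,14} — state 15 not in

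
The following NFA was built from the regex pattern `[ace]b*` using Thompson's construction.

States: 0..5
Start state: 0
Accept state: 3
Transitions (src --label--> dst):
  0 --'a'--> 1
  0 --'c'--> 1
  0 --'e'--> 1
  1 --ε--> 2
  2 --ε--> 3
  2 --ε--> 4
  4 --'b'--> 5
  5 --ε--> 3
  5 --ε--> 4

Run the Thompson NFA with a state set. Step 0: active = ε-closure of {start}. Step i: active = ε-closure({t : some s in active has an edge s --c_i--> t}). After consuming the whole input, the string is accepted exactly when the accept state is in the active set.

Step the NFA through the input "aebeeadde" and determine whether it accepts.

initial (ε-close {0}): {0}
'a' @ 1: {1,2,3,4}  (accept∈set)
'e' @ 2: {}  — state set empty
rest 'beeadde' ignored (set empty)
end set {} — state 3 not in

Answer: REJECT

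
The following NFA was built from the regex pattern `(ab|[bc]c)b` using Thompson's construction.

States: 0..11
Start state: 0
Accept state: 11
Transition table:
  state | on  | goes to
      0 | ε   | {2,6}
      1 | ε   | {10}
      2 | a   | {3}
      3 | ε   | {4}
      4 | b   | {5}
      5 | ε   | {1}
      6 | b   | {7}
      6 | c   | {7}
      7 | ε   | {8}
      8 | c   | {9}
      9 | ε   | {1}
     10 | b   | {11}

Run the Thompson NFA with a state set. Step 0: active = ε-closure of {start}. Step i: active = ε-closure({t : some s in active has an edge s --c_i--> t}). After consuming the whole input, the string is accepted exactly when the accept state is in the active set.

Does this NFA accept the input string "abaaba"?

start: ε-closure({0}) = {0,2,6}
'a' @ 1: {3,4}
'b' @ 2: {1,5,10}
'a' @ 3: {}  — dead — no transitions
rest 'aba' ignored (set empty)
final: {}; accept 11 not in set

Answer: REJECT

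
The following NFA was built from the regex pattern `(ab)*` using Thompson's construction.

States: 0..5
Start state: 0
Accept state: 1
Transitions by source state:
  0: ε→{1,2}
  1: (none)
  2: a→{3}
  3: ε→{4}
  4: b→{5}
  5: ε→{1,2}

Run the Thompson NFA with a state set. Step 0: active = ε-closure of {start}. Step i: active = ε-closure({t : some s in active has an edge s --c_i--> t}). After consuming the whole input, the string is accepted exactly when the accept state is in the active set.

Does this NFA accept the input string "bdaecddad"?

Answer: REJECT

Trace:
initial (ε-close {0}): {0,1,2}
'b' @ 1: {}  — no active states
rest 'daecddad' ignored (set empty)
end set {} — state 1 not in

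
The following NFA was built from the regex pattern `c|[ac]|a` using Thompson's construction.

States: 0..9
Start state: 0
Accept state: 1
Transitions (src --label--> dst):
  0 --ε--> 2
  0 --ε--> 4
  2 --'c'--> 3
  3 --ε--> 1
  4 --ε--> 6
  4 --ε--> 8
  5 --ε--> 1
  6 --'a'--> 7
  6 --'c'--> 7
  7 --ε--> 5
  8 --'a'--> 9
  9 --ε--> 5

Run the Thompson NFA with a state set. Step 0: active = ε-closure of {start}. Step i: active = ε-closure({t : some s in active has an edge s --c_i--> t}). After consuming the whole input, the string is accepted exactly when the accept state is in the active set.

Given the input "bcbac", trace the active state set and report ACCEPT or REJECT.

start: ε-closure({0}) = {0,2,4,6,8}
'b' @ 1: {}  — dead — no transitions
rest 'cbac' ignored (set empty)
after full input: {}  (accept=1 not in)

Answer: REJECT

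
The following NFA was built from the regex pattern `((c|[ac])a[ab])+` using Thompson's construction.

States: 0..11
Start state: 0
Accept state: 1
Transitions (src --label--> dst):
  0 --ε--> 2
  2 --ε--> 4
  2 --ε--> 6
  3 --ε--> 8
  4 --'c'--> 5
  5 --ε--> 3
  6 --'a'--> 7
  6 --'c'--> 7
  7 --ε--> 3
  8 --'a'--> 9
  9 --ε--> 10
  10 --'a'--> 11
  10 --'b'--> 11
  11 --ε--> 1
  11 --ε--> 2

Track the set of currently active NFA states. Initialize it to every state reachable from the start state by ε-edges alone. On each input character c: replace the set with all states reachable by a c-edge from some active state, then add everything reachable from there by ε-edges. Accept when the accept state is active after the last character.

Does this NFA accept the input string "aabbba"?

Answer: REJECT

Steps:
initial (ε-close {0}): {0,2,4,6}
'a' @ 1: {3,7,8}
'a' @ 2: {9,10}
'b' @ 3: {1,2,4,6,11}  (accept∈set)
'b' @ 4: {}  — dead — no transitions
rest 'ba' ignored (set empty)
final: {}; accept 1 not in set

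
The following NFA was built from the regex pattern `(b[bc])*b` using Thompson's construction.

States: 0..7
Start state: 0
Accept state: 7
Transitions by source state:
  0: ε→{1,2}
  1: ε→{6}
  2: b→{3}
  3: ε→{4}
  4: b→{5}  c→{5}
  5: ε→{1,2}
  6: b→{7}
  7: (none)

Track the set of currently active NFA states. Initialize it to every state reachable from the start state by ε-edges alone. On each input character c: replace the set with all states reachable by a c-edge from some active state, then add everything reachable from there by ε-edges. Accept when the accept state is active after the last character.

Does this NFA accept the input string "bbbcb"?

Answer: ACCEPT

Trace:
S₀ = ε-closure({0}) = {0,1,2,6}
'b' @ 1: {3,4,7}  ✓accept
'b' @ 2: {1,2,5,6}
'b' @ 3: {3,4,7}  ✓accept
'c' @ 4: {1,2,5,6}
'b' @ 5: {3,4,7}  ✓accept
end set {3,4,7} — state 7 in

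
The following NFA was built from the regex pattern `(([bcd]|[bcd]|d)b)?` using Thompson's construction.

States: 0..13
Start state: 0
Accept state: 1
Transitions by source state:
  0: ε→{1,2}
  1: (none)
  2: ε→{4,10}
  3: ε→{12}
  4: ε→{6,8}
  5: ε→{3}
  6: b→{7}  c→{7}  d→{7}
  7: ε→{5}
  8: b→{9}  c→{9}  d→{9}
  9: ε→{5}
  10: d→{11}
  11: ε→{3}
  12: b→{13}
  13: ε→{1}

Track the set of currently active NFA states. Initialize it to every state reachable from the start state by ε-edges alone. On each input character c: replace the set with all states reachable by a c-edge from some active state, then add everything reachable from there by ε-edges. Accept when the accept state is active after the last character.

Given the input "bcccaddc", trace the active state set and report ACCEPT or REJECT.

Answer: REJECT

Steps:
S₀ = ε-closure({0}) = {0,1,2,4,6,8,10}
'b' @ 1: {3,5,7,9,12}
'c' @ 2: {}  — no active states
rest 'ccaddc' ignored (set empty)
end set {} — state 1 not in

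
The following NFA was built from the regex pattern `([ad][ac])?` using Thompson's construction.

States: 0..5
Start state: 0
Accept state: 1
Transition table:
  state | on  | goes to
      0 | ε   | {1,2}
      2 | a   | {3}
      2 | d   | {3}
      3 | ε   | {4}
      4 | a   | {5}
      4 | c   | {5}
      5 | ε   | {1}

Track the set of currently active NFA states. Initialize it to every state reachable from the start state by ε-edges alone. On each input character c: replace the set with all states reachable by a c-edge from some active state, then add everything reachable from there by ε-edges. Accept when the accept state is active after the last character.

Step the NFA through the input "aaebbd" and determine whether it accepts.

Answer: REJECT

Derivation:
S₀ = ε-closure({0}) = {0,1,2}
'a' @ 1: {3,4}
'a' @ 2: {1,5}  (accept∈set)
'e' @ 3: {}  — state set empty
rest 'bbd' ignored (set empty)
end set {} — state 1 not in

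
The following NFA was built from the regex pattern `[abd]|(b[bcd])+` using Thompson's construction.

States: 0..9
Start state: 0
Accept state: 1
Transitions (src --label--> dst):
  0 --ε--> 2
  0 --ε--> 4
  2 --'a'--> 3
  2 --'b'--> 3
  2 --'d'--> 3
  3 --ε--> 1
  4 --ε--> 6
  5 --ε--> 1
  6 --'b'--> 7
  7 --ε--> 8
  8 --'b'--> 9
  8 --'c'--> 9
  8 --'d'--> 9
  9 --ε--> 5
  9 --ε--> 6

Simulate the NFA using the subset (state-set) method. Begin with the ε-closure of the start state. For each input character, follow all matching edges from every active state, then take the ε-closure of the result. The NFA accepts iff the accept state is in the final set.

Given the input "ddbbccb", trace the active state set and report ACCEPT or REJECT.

Answer: REJECT

Derivation:
initial (ε-close {0}): {0,2,4,6}
'd' @ 1: {1,3}  (accept∈set)
'd' @ 2: {}  — state set empty
rest 'bbccb' ignored (set empty)
after full input: {}  (accept=1 not in)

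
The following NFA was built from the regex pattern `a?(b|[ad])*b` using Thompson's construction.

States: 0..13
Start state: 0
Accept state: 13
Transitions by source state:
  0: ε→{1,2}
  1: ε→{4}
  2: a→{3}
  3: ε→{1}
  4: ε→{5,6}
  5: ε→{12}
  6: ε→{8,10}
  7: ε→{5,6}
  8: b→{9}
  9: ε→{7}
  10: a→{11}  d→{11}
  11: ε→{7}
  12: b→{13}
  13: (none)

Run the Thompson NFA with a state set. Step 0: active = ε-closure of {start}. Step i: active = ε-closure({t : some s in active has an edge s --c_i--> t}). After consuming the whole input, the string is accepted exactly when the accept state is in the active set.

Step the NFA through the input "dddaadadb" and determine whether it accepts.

Answer: ACCEPT

Steps:
S₀ = ε-closure({0}) = {0,1,2,4,5,6,8,10,12}
'd' @ 1: {5,6,7,8,10,11,12}
'd' @ 2: {5,6,7,8,10,11,12}
'd' @ 3: {5,6,7,8,10,11,12}
'a' @ 4: {5,6,7,8,10,11,12}
'a' @ 5: {5,6,7,8,10,11,12}
'd' @ 6: {5,6,7,8,10,11,12}
'a' @ 7: {5,6,7,8,10,11,12}
'd' @ 8: {5,6,7,8,10,11,12}
'b' @ 9: {5,6,7,8,9,10,12,13}  (accept∈set)
end set {5,6,7,8,9,10,12,13} — state 13 in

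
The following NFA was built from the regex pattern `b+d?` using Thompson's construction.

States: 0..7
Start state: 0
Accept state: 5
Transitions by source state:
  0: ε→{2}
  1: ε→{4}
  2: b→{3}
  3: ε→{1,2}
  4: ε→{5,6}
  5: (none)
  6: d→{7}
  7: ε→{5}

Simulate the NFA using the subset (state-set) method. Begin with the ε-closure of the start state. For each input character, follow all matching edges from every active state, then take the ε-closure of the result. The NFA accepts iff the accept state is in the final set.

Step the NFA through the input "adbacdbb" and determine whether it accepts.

Answer: REJECT

Steps:
start: ε-closure({0}) = {0,2}
'a' @ 1: {}  — no active states
rest 'dbacdbb' ignored (set empty)
after full input: {}  (accept=5 not in)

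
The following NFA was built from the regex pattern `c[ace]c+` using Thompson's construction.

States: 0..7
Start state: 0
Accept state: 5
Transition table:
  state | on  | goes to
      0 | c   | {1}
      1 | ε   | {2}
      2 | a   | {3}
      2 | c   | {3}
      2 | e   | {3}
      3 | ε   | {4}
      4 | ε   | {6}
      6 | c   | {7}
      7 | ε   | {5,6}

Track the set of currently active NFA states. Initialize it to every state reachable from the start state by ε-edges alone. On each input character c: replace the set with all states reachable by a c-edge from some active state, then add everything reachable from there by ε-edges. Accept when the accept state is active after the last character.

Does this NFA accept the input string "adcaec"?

Answer: REJECT

Steps:
start: ε-closure({0}) = {0}
'a' @ 1: {}  — state set empty
rest 'dcaec' ignored (set empty)
final: {}; accept 5 not in set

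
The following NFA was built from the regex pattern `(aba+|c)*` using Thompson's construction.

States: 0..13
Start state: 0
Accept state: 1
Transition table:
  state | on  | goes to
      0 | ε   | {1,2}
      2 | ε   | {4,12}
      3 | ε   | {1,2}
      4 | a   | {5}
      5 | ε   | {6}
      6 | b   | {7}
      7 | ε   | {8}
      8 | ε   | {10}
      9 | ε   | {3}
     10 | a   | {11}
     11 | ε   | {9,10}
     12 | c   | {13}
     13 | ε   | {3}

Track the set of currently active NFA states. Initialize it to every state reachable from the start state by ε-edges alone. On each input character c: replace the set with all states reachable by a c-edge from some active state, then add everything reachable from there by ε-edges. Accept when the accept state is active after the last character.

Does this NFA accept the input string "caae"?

Answer: REJECT

Trace:
start: ε-closure({0}) = {0,1,2,4,12}
'c' @ 1: {1,2,3,4,12,13}  [accepting]
'a' @ 2: {5,6}
'a' @ 3: {}  — dead — no transitions
rest 'e' ignored (set empty)
final: {}; accept 1 not in set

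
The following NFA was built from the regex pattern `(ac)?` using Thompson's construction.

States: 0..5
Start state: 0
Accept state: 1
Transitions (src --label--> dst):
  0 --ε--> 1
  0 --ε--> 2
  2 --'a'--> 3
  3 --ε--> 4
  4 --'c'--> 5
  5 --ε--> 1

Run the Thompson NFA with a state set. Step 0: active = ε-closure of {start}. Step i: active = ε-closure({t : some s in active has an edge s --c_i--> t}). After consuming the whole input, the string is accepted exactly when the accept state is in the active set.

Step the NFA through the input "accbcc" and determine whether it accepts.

Answer: REJECT

Derivation:
start: ε-closure({0}) = {0,1,2}
'a' @ 1: {3,4}
'c' @ 2: {1,5}  [accepting]
'c' @ 3: {}  — state set empty
rest 'bcc' ignored (set empty)
after full input: {}  (accept=1 not in)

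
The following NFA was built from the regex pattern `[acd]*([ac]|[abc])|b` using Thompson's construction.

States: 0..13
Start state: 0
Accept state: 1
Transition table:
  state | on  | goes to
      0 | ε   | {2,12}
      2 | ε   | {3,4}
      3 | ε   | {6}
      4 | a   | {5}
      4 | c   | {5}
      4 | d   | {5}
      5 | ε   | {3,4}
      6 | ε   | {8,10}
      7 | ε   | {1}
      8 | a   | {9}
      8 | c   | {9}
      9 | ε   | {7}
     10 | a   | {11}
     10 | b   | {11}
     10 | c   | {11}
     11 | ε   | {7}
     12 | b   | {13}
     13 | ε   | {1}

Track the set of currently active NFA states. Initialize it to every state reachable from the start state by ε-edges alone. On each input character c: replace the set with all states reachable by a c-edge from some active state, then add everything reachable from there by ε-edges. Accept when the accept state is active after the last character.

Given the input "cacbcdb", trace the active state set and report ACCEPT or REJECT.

S₀ = ε-closure({0}) = {0,2,3,4,6,8,10,12}
'c' @ 1: {1,3,4,5,6,7,8,9,10,11}  ✓accept
'a' @ 2: {1,3,4,5,6,7,8,9,10,11}  ✓accept
'c' @ 3: {1,3,4,5,6,7,8,9,10,11}  ✓accept
'b' @ 4: {1,7,11}  ✓accept
'c' @ 5: {}  — state set empty
rest 'db' ignored (set empty)
end set {} — state 1 not in

Answer: REJECT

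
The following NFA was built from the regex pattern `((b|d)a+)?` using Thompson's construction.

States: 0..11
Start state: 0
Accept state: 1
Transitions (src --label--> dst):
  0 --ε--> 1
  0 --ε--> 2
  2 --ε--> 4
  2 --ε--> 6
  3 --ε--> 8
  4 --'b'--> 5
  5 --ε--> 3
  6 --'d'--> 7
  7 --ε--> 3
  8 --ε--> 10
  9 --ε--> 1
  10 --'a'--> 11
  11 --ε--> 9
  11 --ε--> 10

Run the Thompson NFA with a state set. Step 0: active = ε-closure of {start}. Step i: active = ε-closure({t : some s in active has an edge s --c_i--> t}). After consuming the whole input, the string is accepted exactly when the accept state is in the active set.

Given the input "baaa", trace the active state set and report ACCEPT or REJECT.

Answer: ACCEPT

Derivation:
S₀ = ε-closure({0}) = {0,1,2,4,6}
'b' @ 1: {3,5,8,10}
'a' @ 2: {1,9,10,11}  (accept∈set)
'a' @ 3: {1,9,10,11}  (accept∈set)
'a' @ 4: {1,9,10,11}  (accept∈set)
after full input: {1,9,10,11}  (accept=1 in)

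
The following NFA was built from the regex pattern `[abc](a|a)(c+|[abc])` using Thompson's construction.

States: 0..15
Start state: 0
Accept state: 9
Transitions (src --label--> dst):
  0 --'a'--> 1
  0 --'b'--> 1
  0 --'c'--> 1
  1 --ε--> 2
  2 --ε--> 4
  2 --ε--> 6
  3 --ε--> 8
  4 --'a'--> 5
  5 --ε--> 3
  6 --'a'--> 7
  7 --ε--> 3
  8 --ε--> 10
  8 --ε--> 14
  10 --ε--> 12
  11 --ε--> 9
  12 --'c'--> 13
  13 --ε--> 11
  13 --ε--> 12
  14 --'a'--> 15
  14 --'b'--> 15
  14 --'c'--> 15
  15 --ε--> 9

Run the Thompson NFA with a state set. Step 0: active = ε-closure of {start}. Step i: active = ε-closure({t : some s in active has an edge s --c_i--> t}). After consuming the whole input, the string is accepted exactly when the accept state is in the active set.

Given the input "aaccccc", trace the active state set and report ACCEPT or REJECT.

Answer: ACCEPT

Derivation:
initial (ε-close {0}): {0}
'a' @ 1: {1,2,4,6}
'a' @ 2: {3,5,7,8,10,12,14}
'c' @ 3: {9,11,12,13,15}  (accept∈set)
'c' @ 4: {9,11,12,13}  (accept∈set)
'c' @ 5: {9,11,12,13}  (accept∈set)
'c' @ 6: {9,11,12,13}  (accept∈set)
'c' @ 7: {9,11,12,13}  (accept∈set)
after full input: {9,11,12,13}  (accept=9 in)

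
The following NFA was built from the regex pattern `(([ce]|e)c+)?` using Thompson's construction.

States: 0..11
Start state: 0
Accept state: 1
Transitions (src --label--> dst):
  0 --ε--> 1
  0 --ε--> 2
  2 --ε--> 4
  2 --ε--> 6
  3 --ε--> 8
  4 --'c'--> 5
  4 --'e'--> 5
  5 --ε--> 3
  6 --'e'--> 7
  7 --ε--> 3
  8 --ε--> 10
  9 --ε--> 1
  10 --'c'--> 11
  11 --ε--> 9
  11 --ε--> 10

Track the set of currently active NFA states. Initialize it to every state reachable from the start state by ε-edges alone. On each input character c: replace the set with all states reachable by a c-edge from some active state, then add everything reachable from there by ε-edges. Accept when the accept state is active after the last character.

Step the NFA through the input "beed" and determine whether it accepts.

Answer: REJECT

Steps:
S₀ = ε-closure({0}) = {0,1,2,4,6}
'b' @ 1: {}  — state set empty
rest 'eed' ignored (set empty)
end set {} — state 1 not in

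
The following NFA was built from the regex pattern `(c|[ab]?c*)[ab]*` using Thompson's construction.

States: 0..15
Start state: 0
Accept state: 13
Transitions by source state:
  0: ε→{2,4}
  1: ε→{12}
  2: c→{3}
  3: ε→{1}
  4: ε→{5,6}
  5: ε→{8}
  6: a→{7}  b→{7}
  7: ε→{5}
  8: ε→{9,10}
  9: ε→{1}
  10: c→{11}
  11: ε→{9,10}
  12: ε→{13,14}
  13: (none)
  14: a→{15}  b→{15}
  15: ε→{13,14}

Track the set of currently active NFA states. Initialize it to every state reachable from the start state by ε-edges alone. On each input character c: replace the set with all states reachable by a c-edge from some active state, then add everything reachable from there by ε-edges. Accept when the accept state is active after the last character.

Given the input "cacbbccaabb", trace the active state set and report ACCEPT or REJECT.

S₀ = ε-closure({0}) = {0,1,2,4,5,6,8,9,10,12,13,14}
'c' @ 1: {1,3,9,10,11,12,13,14}  (accept∈set)
'a' @ 2: {13,14,15}  (accept∈set)
'c' @ 3: {}  — dead — no transitions
rest 'bbccaabb' ignored (set empty)
after full input: {}  (accept=13 not in)

Answer: REJECT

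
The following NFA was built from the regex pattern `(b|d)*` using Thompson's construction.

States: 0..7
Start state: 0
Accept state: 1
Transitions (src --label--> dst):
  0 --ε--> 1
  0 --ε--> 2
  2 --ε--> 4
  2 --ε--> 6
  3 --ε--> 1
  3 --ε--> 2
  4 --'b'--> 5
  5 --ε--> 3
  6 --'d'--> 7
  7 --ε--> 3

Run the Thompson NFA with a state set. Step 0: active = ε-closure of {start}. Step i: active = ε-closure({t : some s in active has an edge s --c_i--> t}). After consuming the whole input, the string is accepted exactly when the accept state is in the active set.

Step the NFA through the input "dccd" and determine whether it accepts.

Answer: REJECT

Trace:
S₀ = ε-closure({0}) = {0,1,2,4,6}
'd' @ 1: {1,2,3,4,6,7}  ✓accept
'c' @ 2: {}  — state set empty
rest 'cd' ignored (set empty)
final: {}; accept 1 not in set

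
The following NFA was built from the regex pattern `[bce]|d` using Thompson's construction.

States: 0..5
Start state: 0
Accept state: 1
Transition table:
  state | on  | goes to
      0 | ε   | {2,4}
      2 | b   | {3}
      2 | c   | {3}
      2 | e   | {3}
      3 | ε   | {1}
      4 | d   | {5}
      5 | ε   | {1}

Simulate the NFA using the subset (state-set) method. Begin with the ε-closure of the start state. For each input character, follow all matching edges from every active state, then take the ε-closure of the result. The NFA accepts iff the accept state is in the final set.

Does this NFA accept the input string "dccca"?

Answer: REJECT

Steps:
initial (ε-close {0}): {0,2,4}
'd' @ 1: {1,5}  ✓accept
'c' @ 2: {}  — dead — no transitions
rest 'cca' ignored (set empty)
end set {} — state 1 not in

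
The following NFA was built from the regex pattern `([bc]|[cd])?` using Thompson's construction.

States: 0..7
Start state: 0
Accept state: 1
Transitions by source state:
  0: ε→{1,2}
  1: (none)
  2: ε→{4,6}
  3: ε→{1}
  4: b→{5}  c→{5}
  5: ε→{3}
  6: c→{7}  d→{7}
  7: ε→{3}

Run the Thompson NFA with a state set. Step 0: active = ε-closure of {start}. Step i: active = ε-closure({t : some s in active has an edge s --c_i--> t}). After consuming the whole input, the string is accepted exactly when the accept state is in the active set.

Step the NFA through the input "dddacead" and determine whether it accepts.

S₀ = ε-closure({0}) = {0,1,2,4,6}
'd' @ 1: {1,3,7}  [accepting]
'd' @ 2: {}  — no active states
rest 'dacead' ignored (set empty)
after full input: {}  (accept=1 not in)

Answer: REJECT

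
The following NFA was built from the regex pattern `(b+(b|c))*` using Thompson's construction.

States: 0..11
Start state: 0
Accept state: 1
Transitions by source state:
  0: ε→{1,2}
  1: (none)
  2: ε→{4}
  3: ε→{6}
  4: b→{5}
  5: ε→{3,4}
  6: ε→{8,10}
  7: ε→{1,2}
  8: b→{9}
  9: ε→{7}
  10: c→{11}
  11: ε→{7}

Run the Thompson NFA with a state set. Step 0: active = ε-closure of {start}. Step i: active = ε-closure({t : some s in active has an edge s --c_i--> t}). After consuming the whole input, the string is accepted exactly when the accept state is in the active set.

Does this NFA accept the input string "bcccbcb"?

Answer: REJECT

Derivation:
initial (ε-close {0}): {0,1,2,4}
'b' @ 1: {3,4,5,6,8,10}
'c' @ 2: {1,2,4,7,11}  [accepting]
'c' @ 3: {}  — state set empty
rest 'cbcb' ignored (set empty)
after full input: {}  (accept=1 not in)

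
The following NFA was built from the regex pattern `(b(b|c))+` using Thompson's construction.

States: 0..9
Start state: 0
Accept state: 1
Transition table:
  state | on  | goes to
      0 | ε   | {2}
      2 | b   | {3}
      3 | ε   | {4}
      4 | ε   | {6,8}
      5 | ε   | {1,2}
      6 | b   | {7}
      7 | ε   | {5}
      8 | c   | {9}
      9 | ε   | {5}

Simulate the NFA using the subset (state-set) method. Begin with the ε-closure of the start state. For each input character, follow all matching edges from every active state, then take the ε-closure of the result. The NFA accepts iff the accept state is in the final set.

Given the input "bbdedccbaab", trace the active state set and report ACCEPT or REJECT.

Answer: REJECT

Steps:
start: ε-closure({0}) = {0,2}
'b' @ 1: {3,4,6,8}
'b' @ 2: {1,2,5,7}  (accept∈set)
'd' @ 3: {}  — no active states
rest 'edccbaab' ignored (set empty)
after full input: {}  (accept=1 not in)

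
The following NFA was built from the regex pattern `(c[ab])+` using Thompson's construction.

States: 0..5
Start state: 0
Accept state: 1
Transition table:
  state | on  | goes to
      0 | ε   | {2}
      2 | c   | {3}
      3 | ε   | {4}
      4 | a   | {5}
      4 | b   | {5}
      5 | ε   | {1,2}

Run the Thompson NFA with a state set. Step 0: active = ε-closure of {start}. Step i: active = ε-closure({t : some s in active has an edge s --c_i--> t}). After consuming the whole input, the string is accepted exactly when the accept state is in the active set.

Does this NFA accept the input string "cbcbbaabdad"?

start: ε-closure({0}) = {0,2}
'c' @ 1: {3,4}
'b' @ 2: {1,2,5}  [accepting]
'c' @ 3: {3,4}
'b' @ 4: {1,2,5}  [accepting]
'b' @ 5: {}  — dead — no transitions
rest 'aabdad' ignored (set empty)
final: {}; accept 1 not in set

Answer: REJECT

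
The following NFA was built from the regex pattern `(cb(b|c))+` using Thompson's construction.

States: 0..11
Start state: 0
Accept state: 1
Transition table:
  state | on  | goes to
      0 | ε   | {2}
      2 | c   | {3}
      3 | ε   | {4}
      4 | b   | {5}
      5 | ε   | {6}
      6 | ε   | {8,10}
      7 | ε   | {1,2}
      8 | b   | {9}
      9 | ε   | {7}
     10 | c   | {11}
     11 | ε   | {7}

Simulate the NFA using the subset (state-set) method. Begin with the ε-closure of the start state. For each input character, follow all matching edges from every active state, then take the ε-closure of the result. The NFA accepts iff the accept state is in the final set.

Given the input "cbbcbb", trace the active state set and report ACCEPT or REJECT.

start: ε-closure({0}) = {0,2}
'c' @ 1: {3,4}
'b' @ 2: {5,6,8,10}
'b' @ 3: {1,2,7,9}  [accepting]
'c' @ 4: {3,4}
'b' @ 5: {5,6,8,10}
'b' @ 6: {1,2,7,9}  [accepting]
final: {1,2,7,9}; accept 1 in set

Answer: ACCEPT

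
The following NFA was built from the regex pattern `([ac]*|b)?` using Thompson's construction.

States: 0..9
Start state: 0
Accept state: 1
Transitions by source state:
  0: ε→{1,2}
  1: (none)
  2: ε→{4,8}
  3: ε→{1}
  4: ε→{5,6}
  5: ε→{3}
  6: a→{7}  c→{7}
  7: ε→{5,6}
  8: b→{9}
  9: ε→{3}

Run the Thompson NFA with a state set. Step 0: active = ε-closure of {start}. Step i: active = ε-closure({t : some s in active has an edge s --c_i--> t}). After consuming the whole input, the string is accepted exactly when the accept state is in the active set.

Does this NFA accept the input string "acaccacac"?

start: ε-closure({0}) = {0,1,2,3,4,5,6,8}
'a' @ 1: {1,3,5,6,7}  ✓accept
'c' @ 2: {1,3,5,6,7}  ✓accept
'a' @ 3: {1,3,5,6,7}  ✓accept
'c' @ 4: {1,3,5,6,7}  ✓accept
'c' @ 5: {1,3,5,6,7}  ✓accept
'a' @ 6: {1,3,5,6,7}  ✓accept
'c' @ 7: {1,3,5,6,7}  ✓accept
'a' @ 8: {1,3,5,6,7}  ✓accept
'c' @ 9: {1,3,5,6,7}  ✓accept
end set {1,3,5,6,7} — state 1 in

Answer: ACCEPT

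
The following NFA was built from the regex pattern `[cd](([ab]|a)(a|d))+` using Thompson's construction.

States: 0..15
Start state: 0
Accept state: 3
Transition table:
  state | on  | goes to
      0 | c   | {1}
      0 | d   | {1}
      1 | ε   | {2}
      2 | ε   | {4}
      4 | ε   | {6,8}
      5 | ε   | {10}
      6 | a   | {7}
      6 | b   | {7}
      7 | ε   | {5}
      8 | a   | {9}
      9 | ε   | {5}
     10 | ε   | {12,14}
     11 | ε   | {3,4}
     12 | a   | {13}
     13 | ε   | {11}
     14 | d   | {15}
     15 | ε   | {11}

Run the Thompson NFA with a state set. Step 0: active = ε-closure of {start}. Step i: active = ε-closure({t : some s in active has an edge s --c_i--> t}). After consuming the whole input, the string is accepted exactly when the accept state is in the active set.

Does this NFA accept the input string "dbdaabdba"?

initial (ε-close {0}): {0}
'd' @ 1: {1,2,4,6,8}
'b' @ 2: {5,7,10,12,14}
'd' @ 3: {3,4,6,8,11,15}  (accept∈set)
'a' @ 4: {5,7,9,10,12,14}
'a' @ 5: {3,4,6,8,11,13}  (accept∈set)
'b' @ 6: {5,7,10,12,14}
'd' @ 7: {3,4,6,8,11,15}  (accept∈set)
'b' @ 8: {5,7,10,12,14}
'a' @ 9: {3,4,6,8,11,13}  (accept∈set)
end set {3,4,6,8,11,13} — state 3 in

Answer: ACCEPT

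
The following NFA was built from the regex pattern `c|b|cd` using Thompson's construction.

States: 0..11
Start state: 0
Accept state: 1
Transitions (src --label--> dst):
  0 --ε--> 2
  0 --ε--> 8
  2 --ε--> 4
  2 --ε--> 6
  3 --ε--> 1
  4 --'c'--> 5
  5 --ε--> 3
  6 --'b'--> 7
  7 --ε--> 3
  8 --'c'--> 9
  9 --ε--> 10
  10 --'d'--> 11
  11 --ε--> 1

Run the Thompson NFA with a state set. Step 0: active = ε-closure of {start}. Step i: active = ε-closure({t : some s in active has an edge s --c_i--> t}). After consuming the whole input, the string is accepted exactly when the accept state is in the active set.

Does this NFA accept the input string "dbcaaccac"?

Answer: REJECT

Derivation:
start: ε-closure({0}) = {0,2,4,6,8}
'd' @ 1: {}  — state set empty
rest 'bcaaccac' ignored (set empty)
final: {}; accept 1 not in set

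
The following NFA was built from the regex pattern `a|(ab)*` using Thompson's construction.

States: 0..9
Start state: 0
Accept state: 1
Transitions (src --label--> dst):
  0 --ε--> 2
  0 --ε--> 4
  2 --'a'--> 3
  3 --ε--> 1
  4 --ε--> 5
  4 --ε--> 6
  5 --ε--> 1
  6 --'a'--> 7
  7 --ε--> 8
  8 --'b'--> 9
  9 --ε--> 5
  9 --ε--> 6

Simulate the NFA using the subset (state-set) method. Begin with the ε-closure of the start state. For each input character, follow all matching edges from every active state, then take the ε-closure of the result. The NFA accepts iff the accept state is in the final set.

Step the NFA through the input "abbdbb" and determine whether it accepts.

Answer: REJECT

Trace:
initial (ε-close {0}): {0,1,2,4,5,6}
'a' @ 1: {1,3,7,8}  [accepting]
'b' @ 2: {1,5,6,9}  [accepting]
'b' @ 3: {}  — state set empty
rest 'dbb' ignored (set empty)
end set {} — state 1 not in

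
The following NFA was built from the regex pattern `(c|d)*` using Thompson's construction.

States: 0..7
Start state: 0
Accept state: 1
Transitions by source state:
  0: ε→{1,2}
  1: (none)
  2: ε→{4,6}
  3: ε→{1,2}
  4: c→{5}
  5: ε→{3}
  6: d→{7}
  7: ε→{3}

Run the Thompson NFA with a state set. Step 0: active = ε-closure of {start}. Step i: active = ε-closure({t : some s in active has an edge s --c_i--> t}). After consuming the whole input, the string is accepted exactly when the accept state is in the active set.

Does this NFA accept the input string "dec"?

Answer: REJECT

Trace:
initial (ε-close {0}): {0,1,2,4,6}
'd' @ 1: {1,2,3,4,6,7}  (accept∈set)
'e' @ 2: {}  — dead — no transitions
rest 'c' ignored (set empty)
after full input: {}  (accept=1 not in)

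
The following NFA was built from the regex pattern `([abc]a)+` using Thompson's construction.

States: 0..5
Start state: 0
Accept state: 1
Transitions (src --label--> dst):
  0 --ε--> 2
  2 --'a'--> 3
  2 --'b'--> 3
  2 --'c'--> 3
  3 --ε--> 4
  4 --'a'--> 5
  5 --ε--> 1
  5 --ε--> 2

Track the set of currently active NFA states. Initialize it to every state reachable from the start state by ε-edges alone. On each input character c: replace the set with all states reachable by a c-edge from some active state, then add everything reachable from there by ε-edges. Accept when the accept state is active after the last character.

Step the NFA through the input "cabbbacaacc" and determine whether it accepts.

Answer: REJECT

Derivation:
S₀ = ε-closure({0}) = {0,2}
'c' @ 1: {3,4}
'a' @ 2: {1,2,5}  ✓accept
'b' @ 3: {3,4}
'b' @ 4: {}  — dead — no transitions
rest 'bacaacc' ignored (set empty)
after full input: {}  (accept=1 not in)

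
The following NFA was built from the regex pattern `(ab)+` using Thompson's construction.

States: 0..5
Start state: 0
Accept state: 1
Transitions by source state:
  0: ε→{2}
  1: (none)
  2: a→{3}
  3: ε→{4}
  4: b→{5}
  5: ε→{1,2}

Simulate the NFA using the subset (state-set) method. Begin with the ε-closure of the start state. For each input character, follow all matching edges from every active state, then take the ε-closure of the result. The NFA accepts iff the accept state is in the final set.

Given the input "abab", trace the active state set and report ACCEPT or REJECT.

Answer: ACCEPT

Derivation:
S₀ = ε-closure({0}) = {0,2}
'a' @ 1: {3,4}
'b' @ 2: {1,2,5}  ✓accept
'a' @ 3: {3,4}
'b' @ 4: {1,2,5}  ✓accept
final: {1,2,5}; accept 1 in set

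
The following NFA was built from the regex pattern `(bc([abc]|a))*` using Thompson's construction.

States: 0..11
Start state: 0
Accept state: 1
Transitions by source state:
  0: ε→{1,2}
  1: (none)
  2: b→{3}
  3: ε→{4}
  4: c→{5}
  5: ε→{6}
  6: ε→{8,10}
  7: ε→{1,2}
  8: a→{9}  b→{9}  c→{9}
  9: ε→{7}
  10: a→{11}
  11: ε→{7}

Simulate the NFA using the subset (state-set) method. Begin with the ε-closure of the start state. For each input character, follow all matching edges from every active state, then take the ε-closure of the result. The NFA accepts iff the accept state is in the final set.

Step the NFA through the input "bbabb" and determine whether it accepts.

Answer: REJECT

Trace:
S₀ = ε-closure({0}) = {0,1,2}
'b' @ 1: {3,4}
'b' @ 2: {}  — state set empty
rest 'abb' ignored (set empty)
final: {}; accept 1 not in set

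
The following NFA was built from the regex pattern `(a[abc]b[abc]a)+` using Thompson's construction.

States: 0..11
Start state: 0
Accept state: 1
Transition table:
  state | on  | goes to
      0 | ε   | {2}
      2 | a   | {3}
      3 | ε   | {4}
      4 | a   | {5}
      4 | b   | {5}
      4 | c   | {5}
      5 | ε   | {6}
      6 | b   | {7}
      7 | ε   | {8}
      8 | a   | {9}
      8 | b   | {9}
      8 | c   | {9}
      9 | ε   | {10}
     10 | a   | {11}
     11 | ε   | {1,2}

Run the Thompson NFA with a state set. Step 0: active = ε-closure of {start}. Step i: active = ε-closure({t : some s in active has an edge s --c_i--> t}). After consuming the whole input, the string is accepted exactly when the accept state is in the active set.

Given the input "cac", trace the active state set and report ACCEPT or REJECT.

S₀ = ε-closure({0}) = {0,2}
'c' @ 1: {}  — no active states
rest 'ac' ignored (set empty)
final: {}; accept 1 not in set

Answer: REJECT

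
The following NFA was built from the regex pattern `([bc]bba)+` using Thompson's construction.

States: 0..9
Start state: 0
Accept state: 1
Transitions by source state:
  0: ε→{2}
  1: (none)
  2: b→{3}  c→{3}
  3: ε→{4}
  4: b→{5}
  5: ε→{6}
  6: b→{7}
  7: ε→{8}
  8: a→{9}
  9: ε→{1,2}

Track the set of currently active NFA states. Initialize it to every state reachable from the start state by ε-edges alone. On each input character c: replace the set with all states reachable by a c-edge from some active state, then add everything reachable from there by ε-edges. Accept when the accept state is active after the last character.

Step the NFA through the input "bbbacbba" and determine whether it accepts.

S₀ = ε-closure({0}) = {0,2}
'b' @ 1: {3,4}
'b' @ 2: {5,6}
'b' @ 3: {7,8}
'a' @ 4: {1,2,9}  [accepting]
'c' @ 5: {3,4}
'b' @ 6: {5,6}
'b' @ 7: {7,8}
'a' @ 8: {1,2,9}  [accepting]
after full input: {1,2,9}  (accept=1 in)

Answer: ACCEPT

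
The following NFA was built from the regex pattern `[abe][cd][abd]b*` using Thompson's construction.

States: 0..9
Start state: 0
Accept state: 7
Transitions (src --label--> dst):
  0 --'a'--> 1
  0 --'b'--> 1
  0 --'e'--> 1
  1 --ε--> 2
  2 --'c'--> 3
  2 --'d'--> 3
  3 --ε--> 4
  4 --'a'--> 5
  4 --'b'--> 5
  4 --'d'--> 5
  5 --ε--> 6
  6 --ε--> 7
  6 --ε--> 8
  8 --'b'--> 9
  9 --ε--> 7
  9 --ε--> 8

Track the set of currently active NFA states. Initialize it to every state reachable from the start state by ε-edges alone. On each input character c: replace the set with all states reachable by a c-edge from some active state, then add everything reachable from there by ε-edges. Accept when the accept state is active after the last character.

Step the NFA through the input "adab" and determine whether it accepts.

Answer: ACCEPT

Trace:
start: ε-closure({0}) = {0}
'a' @ 1: {1,2}
'd' @ 2: {3,4}
'a' @ 3: {5,6,7,8}  (accept∈set)
'b' @ 4: {7,8,9}  (accept∈set)
end set {7,8,9} — state 7 in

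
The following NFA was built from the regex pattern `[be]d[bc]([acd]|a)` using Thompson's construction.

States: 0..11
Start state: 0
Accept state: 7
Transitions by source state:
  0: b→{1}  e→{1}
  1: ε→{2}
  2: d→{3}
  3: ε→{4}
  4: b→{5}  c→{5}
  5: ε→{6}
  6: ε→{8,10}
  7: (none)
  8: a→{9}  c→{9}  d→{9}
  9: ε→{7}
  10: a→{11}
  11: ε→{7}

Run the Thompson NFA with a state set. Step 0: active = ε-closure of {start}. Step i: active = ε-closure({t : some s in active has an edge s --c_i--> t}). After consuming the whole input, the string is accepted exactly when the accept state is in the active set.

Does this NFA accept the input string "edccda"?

Answer: REJECT

Trace:
S₀ = ε-closure({0}) = {0}
'e' @ 1: {1,2}
'd' @ 2: {3,4}
'c' @ 3: {5,6,8,10}
'c' @ 4: {7,9}  (accept∈set)
'd' @ 5: {}  — state set empty
rest 'a' ignored (set empty)
final: {}; accept 7 not in set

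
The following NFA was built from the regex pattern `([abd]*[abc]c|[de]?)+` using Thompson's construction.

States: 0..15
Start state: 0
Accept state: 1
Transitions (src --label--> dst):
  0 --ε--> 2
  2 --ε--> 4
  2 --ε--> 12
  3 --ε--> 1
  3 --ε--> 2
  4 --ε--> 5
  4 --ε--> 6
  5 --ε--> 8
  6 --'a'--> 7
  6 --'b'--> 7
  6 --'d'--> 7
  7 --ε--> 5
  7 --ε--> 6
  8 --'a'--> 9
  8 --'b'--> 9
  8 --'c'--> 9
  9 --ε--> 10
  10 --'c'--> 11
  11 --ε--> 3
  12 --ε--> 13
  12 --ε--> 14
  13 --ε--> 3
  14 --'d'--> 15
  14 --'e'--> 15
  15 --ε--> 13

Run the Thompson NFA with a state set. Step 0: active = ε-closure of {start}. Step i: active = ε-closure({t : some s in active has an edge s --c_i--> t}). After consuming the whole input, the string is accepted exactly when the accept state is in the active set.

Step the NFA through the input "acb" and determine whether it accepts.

Answer: REJECT

Steps:
start: ε-closure({0}) = {0,1,2,3,4,5,6,8,12,13,14}
'a' @ 1: {5,6,7,8,9,10}
'c' @ 2: {1,2,3,4,5,6,8,9,10,11,12,13,14}  (accept∈set)
'b' @ 3: {5,6,7,8,9,10}
end set {5,6,7,8,9,10} — state 1 not in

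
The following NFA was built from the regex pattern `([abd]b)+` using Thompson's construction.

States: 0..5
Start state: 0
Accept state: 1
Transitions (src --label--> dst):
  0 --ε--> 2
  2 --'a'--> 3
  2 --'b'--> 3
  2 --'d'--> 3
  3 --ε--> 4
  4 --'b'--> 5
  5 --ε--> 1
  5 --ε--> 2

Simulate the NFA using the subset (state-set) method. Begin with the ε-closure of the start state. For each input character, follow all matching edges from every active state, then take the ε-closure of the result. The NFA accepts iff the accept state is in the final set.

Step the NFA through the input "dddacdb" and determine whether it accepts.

Answer: REJECT

Derivation:
start: ε-closure({0}) = {0,2}
'd' @ 1: {3,4}
'd' @ 2: {}  — dead — no transitions
rest 'dacdb' ignored (set empty)
final: {}; accept 1 not in set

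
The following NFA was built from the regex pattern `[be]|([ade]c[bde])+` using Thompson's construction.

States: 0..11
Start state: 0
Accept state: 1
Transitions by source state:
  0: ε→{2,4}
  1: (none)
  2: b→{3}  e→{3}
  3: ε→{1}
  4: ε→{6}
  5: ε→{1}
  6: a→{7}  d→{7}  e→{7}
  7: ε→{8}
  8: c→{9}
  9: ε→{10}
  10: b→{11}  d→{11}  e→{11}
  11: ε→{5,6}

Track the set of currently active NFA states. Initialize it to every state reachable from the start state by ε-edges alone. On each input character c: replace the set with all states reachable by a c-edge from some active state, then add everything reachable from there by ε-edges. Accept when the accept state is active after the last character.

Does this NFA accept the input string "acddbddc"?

Answer: REJECT

Trace:
S₀ = ε-closure({0}) = {0,2,4,6}
'a' @ 1: {7,8}
'c' @ 2: {9,10}
'd' @ 3: {1,5,6,11}  [accepting]
'd' @ 4: {7,8}
'b' @ 5: {}  — state set empty
rest 'ddc' ignored (set empty)
final: {}; accept 1 not in set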